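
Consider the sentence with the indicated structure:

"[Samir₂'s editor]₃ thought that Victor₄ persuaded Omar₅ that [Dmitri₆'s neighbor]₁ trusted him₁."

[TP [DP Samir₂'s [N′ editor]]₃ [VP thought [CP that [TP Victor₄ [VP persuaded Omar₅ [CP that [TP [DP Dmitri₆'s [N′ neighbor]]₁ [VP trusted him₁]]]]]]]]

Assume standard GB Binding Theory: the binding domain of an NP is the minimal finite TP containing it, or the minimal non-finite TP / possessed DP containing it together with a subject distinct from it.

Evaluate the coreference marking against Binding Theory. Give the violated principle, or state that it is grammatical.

Principle B

The two coindexed NPs are *[Dmitri₆'s neighbor]₁* and *him₁*.
*him₁* is a pronoun. Its binding domain is the embedded TP, whose subject is [Dmitri₆'s neighbor]₁.
*[Dmitri₆'s neighbor]₁* c-commands it within that domain and carries the same index.
The pronoun is locally bound → Principle B violation.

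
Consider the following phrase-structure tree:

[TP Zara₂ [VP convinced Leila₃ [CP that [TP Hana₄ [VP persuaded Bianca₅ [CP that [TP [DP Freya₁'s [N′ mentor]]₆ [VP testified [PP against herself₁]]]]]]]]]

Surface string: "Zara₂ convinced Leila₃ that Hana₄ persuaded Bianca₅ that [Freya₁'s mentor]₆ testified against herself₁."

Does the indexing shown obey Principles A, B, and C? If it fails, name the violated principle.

Principle A

The two coindexed NPs are *Freya₁* and *herself₁*.
*herself₁* is an anaphor. Principle A requires it to be bound within its binding domain — the embedded TP, whose subject is [Freya₁'s mentor]₆.
Within that domain it is c-commanded by *[Freya₁'s mentor]₆*, which does not share its index.
*Freya₁* does not c-command the anaphor at all.
The anaphor is unbound in its domain → Principle A violation.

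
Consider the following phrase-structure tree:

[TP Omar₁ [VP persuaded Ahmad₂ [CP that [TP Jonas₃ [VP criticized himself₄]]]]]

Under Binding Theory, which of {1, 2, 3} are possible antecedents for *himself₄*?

*himself* is an anaphor, so Principle A applies: it must be bound in its binding domain.
Binding domain of *himself₄*: the embedded TP, whose subject is Jonas₃.
*Omar₁* c-commands the anaphor but is outside its binding domain → cannot satisfy Principle A.
*Ahmad₂* c-commands the anaphor but is outside its binding domain → cannot satisfy Principle A.
*Jonas₃* c-commands the anaphor within its binding domain → licit binder.

{3}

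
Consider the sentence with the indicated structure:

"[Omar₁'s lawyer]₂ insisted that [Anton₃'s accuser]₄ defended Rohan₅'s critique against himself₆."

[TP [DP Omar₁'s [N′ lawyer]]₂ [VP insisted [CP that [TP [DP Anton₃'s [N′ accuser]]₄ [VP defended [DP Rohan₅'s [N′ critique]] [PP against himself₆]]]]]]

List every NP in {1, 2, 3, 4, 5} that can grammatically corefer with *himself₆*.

*himself* is an anaphor, so Principle A applies: it must be bound in its binding domain.
Binding domain of *himself₆*: the embedded TP, whose subject is [Anton₃'s accuser]₄.
*Omar₁* does not c-command the anaphor → cannot bind it.
*[Omar₁'s lawyer]₂* c-commands the anaphor but is outside its binding domain → cannot satisfy Principle A.
*Anton₃* does not c-command the anaphor → cannot bind it.
*[Anton₃'s accuser]₄* c-commands the anaphor within its binding domain → licit binder.
*Rohan₅* does not c-command the anaphor → cannot bind it.

{4}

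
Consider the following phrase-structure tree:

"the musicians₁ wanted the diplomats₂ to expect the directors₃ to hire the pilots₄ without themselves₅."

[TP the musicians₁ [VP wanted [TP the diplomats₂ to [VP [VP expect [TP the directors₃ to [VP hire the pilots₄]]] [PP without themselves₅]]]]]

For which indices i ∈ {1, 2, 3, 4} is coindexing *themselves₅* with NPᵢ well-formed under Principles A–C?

*themselves* is an anaphor, so Principle A applies: it must be bound in its binding domain.
Binding domain of *themselves₅*: the embedded TP, whose subject is the diplomats₂.
*the musicians₁* c-commands the anaphor but is outside its binding domain → cannot satisfy Principle A.
*the diplomats₂* c-commands the anaphor within its binding domain → licit binder.
*the directors₃* does not c-command the anaphor → cannot bind it.
*the pilots₄* does not c-command the anaphor → cannot bind it.

{2}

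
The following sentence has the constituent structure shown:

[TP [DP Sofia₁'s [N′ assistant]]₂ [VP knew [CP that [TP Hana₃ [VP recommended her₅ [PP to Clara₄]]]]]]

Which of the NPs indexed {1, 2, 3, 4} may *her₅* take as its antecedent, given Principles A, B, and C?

{1, 2}

*her* is a pronoun, so Principle B applies: it must be free in its binding domain.
Binding domain of *her₅*: the embedded TP, whose subject is Hana₃.
*Sofia₁* and the pronoun do not c-command one another → neither Principle B nor Principle C is at stake; coindexation permitted.
*[Sofia₁'s assistant]₂* c-commands the pronoun but from outside its binding domain, and is not c-commanded by it → coindexation permitted.
*Hana₃* c-commands the pronoun within its binding domain → coindexation would violate Principle B.
*Clara₄*: the pronoun c-commands this R-expression → coindexation would violate Principle C on *Clara₄*.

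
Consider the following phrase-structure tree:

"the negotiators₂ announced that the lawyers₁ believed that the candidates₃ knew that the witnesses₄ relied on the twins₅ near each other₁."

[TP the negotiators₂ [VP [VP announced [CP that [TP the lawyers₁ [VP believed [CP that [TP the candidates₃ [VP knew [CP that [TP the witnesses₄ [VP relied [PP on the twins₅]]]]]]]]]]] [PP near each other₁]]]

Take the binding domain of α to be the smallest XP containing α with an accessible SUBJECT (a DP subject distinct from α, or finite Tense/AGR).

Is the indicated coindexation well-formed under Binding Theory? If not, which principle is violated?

Principle A

The two coindexed NPs are *the lawyers₁* and *each other₁*.
*each other₁* is an anaphor. Principle A requires it to be bound within its binding domain — the matrix TP, whose subject is the negotiators₂.
Within that domain it is c-commanded by *the negotiators₂*, which does not share its index.
*the lawyers₁* does not c-command the anaphor at all.
The anaphor is unbound in its domain → Principle A violation.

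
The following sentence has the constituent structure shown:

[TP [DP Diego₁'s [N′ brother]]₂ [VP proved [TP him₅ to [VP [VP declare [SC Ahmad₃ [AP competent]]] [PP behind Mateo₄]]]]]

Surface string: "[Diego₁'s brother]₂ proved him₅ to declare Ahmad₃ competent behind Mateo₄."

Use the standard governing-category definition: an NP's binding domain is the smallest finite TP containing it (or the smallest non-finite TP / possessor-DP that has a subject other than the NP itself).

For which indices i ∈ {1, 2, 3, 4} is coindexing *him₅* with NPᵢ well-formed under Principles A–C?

*him* is a pronoun, so Principle B applies: it must be free in its binding domain.
Binding domain of *him₅*: the matrix TP, whose subject is [Diego₁'s brother]₂.
*Diego₁* and the pronoun do not c-command one another → neither Principle B nor Principle C is at stake; coindexation permitted.
*[Diego₁'s brother]₂* c-commands the pronoun within its binding domain → coindexation would violate Principle B.
*Ahmad₃*: the pronoun c-commands this R-expression → coindexation would violate Principle C on *Ahmad₃*.
*Mateo₄*: the pronoun c-commands this R-expression → coindexation would violate Principle C on *Mateo₄*.

{1}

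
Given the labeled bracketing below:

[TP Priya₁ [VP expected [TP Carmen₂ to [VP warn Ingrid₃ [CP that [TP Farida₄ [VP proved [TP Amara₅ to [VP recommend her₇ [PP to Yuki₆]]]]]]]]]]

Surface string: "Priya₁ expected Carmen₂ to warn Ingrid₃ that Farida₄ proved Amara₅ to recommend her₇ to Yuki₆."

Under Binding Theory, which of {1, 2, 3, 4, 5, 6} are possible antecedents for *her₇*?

*her* is a pronoun, so Principle B applies: it must be free in its binding domain.
Binding domain of *her₇*: the embedded TP, whose subject is Amara₅.
*Priya₁* c-commands the pronoun but from outside its binding domain, and is not c-commanded by it → coindexation permitted.
*Carmen₂* c-commands the pronoun but from outside its binding domain, and is not c-commanded by it → coindexation permitted.
*Ingrid₃* c-commands the pronoun but from outside its binding domain, and is not c-commanded by it → coindexation permitted.
*Farida₄* c-commands the pronoun but from outside its binding domain, and is not c-commanded by it → coindexation permitted.
*Amara₅* c-commands the pronoun within its binding domain → coindexation would violate Principle B.
*Yuki₆*: the pronoun c-commands this R-expression → coindexation would violate Principle C on *Yuki₆*.

{1, 2, 3, 4}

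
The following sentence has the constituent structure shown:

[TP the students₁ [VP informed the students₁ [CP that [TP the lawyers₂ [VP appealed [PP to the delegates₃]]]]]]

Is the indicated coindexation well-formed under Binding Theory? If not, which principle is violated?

The two coindexed NPs are *the students₁* (the higher occurrence) and *the students₁* (the lower occurrence).
*the students₁* (the lower occurrence) is an R-expression. Principle C requires it to be free everywhere.
*the students₁* (the higher occurrence) c-commands it and carries the same index.
The R-expression is bound → Principle C violation.

Principle C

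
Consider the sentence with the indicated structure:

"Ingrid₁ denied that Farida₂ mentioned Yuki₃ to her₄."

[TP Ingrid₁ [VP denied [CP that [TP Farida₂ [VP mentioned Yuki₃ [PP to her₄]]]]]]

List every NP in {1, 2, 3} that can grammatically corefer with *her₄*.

{1}

*her* is a pronoun, so Principle B applies: it must be free in its binding domain.
Binding domain of *her₄*: the embedded TP, whose subject is Farida₂.
*Ingrid₁* c-commands the pronoun but from outside its binding domain, and is not c-commanded by it → coindexation permitted.
*Farida₂* c-commands the pronoun within its binding domain → coindexation would violate Principle B.
*Yuki₃* c-commands the pronoun within its binding domain → coindexation would violate Principle B.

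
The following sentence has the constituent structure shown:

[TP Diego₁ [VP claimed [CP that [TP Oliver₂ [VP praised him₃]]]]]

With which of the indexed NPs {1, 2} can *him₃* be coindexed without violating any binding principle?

{1}

*him* is a pronoun, so Principle B applies: it must be free in its binding domain.
Binding domain of *him₃*: the embedded TP, whose subject is Oliver₂.
*Diego₁* c-commands the pronoun but from outside its binding domain, and is not c-commanded by it → coindexation permitted.
*Oliver₂* c-commands the pronoun within its binding domain → coindexation would violate Principle B.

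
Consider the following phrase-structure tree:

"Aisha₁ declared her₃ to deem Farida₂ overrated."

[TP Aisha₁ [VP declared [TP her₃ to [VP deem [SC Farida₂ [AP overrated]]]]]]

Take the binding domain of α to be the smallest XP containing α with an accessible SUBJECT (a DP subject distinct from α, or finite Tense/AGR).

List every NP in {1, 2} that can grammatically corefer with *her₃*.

none

*her* is a pronoun, so Principle B applies: it must be free in its binding domain.
Binding domain of *her₃*: the matrix TP, whose subject is Aisha₁.
*Aisha₁* c-commands the pronoun within its binding domain → coindexation would violate Principle B.
*Farida₂*: the pronoun c-commands this R-expression → coindexation would violate Principle C on *Farida₂*.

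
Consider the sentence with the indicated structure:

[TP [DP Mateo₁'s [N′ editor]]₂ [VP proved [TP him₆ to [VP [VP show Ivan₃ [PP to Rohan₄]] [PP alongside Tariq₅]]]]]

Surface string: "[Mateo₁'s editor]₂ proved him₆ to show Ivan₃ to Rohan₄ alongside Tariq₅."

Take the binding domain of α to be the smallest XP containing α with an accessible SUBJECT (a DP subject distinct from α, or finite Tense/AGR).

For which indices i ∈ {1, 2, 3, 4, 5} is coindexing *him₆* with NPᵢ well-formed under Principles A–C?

*him* is a pronoun, so Principle B applies: it must be free in its binding domain.
Binding domain of *him₆*: the matrix TP, whose subject is [Mateo₁'s editor]₂.
*Mateo₁* and the pronoun do not c-command one another → neither Principle B nor Principle C is at stake; coindexation permitted.
*[Mateo₁'s editor]₂* c-commands the pronoun within its binding domain → coindexation would violate Principle B.
*Ivan₃*: the pronoun c-commands this R-expression → coindexation would violate Principle C on *Ivan₃*.
*Rohan₄*: the pronoun c-commands this R-expression → coindexation would violate Principle C on *Rohan₄*.
*Tariq₅*: the pronoun c-commands this R-expression → coindexation would violate Principle C on *Tariq₅*.

{1}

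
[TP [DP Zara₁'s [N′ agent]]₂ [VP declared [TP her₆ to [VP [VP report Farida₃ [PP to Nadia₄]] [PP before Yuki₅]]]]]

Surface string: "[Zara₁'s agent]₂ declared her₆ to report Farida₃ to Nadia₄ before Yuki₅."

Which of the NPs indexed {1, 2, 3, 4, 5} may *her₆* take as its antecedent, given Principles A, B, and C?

{1}

*her* is a pronoun, so Principle B applies: it must be free in its binding domain.
Binding domain of *her₆*: the matrix TP, whose subject is [Zara₁'s agent]₂.
*Zara₁* and the pronoun do not c-command one another → neither Principle B nor Principle C is at stake; coindexation permitted.
*[Zara₁'s agent]₂* c-commands the pronoun within its binding domain → coindexation would violate Principle B.
*Farida₃*: the pronoun c-commands this R-expression → coindexation would violate Principle C on *Farida₃*.
*Nadia₄*: the pronoun c-commands this R-expression → coindexation would violate Principle C on *Nadia₄*.
*Yuki₅*: the pronoun c-commands this R-expression → coindexation would violate Principle C on *Yuki₅*.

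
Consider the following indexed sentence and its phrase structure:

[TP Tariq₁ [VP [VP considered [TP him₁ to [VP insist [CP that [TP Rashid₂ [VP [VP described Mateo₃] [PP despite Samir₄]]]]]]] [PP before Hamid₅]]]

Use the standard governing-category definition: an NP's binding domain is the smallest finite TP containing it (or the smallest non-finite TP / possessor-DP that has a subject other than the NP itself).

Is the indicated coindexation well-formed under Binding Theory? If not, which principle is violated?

Principle B

The two coindexed NPs are *Tariq₁* and *him₁*.
*him₁* is a pronoun. Its binding domain is the matrix TP, whose subject is Tariq₁.
*Tariq₁* c-commands it within that domain and carries the same index.
The pronoun is locally bound → Principle B violation.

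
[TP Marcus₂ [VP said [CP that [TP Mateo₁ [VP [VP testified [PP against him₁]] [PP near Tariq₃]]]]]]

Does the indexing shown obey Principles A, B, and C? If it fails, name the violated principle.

The two coindexed NPs are *Mateo₁* and *him₁*.
*him₁* is a pronoun. Its binding domain is the embedded TP, whose subject is Mateo₁.
*Mateo₁* c-commands it within that domain and carries the same index.
The pronoun is locally bound → Principle B violation.

Principle B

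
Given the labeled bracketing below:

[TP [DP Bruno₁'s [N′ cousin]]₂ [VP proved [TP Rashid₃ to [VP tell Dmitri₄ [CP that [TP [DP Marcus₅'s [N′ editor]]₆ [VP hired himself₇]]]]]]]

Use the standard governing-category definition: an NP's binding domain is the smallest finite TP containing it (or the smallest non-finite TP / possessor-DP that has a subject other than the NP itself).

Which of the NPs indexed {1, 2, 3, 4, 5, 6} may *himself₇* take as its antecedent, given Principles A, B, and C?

{6}

*himself* is an anaphor, so Principle A applies: it must be bound in its binding domain.
Binding domain of *himself₇*: the embedded TP, whose subject is [Marcus₅'s editor]₆.
*Bruno₁* does not c-command the anaphor → cannot bind it.
*[Bruno₁'s cousin]₂* c-commands the anaphor but is outside its binding domain → cannot satisfy Principle A.
*Rashid₃* c-commands the anaphor but is outside its binding domain → cannot satisfy Principle A.
*Dmitri₄* c-commands the anaphor but is outside its binding domain → cannot satisfy Principle A.
*Marcus₅* does not c-command the anaphor → cannot bind it.
*[Marcus₅'s editor]₆* c-commands the anaphor within its binding domain → licit binder.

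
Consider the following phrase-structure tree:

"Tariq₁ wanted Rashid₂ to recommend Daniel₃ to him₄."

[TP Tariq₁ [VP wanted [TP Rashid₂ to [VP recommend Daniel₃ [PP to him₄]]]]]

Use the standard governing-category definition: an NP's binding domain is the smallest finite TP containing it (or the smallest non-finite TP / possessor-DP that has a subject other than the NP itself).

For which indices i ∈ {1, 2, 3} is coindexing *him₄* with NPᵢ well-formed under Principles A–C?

*him* is a pronoun, so Principle B applies: it must be free in its binding domain.
Binding domain of *him₄*: the embedded TP, whose subject is Rashid₂.
*Tariq₁* c-commands the pronoun but from outside its binding domain, and is not c-commanded by it → coindexation permitted.
*Rashid₂* c-commands the pronoun within its binding domain → coindexation would violate Principle B.
*Daniel₃* c-commands the pronoun within its binding domain → coindexation would violate Principle B.

{1}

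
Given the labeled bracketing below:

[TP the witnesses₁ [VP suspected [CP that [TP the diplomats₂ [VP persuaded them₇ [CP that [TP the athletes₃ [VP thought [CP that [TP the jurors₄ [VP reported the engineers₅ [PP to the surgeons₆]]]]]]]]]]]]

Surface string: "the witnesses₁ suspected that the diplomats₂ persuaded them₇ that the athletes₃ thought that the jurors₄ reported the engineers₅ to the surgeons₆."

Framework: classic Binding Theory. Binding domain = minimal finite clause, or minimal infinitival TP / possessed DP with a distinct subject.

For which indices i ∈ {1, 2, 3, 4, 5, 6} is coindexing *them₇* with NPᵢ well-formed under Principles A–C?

*them* is a pronoun, so Principle B applies: it must be free in its binding domain.
Binding domain of *them₇*: the embedded TP, whose subject is the diplomats₂.
*the witnesses₁* c-commands the pronoun but from outside its binding domain, and is not c-commanded by it → coindexation permitted.
*the diplomats₂* c-commands the pronoun within its binding domain → coindexation would violate Principle B.
*the athletes₃*: the pronoun c-commands this R-expression → coindexation would violate Principle C on *the athletes₃*.
*the jurors₄*: the pronoun c-commands this R-expression → coindexation would violate Principle C on *the jurors₄*.
*the engineers₅*: the pronoun c-commands this R-expression → coindexation would violate Principle C on *the engineers₅*.
*the surgeons₆*: the pronoun c-commands this R-expression → coindexation would violate Principle C on *the surgeons₆*.

{1}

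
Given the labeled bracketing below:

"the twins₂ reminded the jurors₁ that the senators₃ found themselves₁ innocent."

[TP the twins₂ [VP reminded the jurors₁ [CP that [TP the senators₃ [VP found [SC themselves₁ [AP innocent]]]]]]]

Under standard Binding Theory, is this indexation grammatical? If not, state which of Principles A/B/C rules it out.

The two coindexed NPs are *the jurors₁* and *themselves₁*.
*themselves₁* is an anaphor. Principle A requires it to be bound within its binding domain — the embedded TP, whose subject is the senators₃.
Within that domain it is c-commanded by *the senators₃*, which does not share its index.
*the jurors₁* does c-command the anaphor, but from outside its binding domain.
The anaphor is unbound in its domain → Principle A violation.

Principle A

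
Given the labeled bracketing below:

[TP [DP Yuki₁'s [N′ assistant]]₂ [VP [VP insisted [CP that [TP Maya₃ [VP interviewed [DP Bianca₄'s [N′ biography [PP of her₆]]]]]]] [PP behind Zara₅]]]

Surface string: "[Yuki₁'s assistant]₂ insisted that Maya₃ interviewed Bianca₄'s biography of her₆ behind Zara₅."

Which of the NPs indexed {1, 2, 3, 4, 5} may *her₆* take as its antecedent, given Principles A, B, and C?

{1, 2, 3, 5}

*her* is a pronoun, so Principle B applies: it must be free in its binding domain.
Binding domain of *her₆*: the possessed DP, whose subject is Bianca₄.
*Yuki₁* and the pronoun do not c-command one another → neither Principle B nor Principle C is at stake; coindexation permitted.
*[Yuki₁'s assistant]₂* c-commands the pronoun but from outside its binding domain, and is not c-commanded by it → coindexation permitted.
*Maya₃* c-commands the pronoun but from outside its binding domain, and is not c-commanded by it → coindexation permitted.
*Bianca₄* c-commands the pronoun within its binding domain → coindexation would violate Principle B.
*Zara₅* and the pronoun do not c-command one another → neither Principle B nor Principle C is at stake; coindexation permitted.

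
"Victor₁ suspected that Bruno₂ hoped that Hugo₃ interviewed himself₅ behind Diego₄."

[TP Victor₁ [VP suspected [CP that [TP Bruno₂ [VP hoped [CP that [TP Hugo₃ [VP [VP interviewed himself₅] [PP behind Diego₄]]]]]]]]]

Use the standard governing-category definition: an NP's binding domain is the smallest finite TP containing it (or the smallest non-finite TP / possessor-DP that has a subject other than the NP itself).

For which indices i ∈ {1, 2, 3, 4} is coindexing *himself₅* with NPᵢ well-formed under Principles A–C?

{3}

*himself* is an anaphor, so Principle A applies: it must be bound in its binding domain.
Binding domain of *himself₅*: the embedded TP, whose subject is Hugo₃.
*Victor₁* c-commands the anaphor but is outside its binding domain → cannot satisfy Principle A.
*Bruno₂* c-commands the anaphor but is outside its binding domain → cannot satisfy Principle A.
*Hugo₃* c-commands the anaphor within its binding domain → licit binder.
*Diego₄* does not c-command the anaphor → cannot bind it.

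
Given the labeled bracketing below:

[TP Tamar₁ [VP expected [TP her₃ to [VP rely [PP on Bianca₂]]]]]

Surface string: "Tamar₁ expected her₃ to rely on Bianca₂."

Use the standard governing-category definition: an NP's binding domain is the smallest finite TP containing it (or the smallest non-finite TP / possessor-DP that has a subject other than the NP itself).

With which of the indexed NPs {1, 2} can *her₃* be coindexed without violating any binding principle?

*her* is a pronoun, so Principle B applies: it must be free in its binding domain.
Binding domain of *her₃*: the matrix TP, whose subject is Tamar₁.
*Tamar₁* c-commands the pronoun within its binding domain → coindexation would violate Principle B.
*Bianca₂*: the pronoun c-commands this R-expression → coindexation would violate Principle C on *Bianca₂*.

none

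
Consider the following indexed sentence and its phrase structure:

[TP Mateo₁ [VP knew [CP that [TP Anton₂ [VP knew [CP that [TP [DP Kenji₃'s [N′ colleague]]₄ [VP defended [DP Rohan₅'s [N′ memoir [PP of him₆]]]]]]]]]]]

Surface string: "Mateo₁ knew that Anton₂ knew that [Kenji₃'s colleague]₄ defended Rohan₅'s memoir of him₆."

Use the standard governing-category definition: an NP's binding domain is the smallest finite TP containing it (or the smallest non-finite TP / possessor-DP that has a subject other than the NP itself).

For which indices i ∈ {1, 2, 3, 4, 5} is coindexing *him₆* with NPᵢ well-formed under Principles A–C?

{1, 2, 3, 4}

*him* is a pronoun, so Principle B applies: it must be free in its binding domain.
Binding domain of *him₆*: the possessed DP, whose subject is Rohan₅.
*Mateo₁* c-commands the pronoun but from outside its binding domain, and is not c-commanded by it → coindexation permitted.
*Anton₂* c-commands the pronoun but from outside its binding domain, and is not c-commanded by it → coindexation permitted.
*Kenji₃* and the pronoun do not c-command one another → neither Principle B nor Principle C is at stake; coindexation permitted.
*[Kenji₃'s colleague]₄* c-commands the pronoun but from outside its binding domain, and is not c-commanded by it → coindexation permitted.
*Rohan₅* c-commands the pronoun within its binding domain → coindexation would violate Principle B.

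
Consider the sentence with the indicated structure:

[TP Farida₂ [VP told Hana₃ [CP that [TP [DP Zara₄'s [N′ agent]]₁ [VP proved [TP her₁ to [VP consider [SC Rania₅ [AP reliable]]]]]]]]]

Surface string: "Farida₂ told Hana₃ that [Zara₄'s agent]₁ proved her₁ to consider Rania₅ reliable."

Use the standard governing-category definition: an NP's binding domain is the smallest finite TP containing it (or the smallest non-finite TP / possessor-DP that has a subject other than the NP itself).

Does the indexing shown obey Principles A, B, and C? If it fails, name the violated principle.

The two coindexed NPs are *[Zara₄'s agent]₁* and *her₁*.
*her₁* is a pronoun. Its binding domain is the embedded TP, whose subject is [Zara₄'s agent]₁.
*[Zara₄'s agent]₁* c-commands it within that domain and carries the same index.
The pronoun is locally bound → Principle B violation.

Principle B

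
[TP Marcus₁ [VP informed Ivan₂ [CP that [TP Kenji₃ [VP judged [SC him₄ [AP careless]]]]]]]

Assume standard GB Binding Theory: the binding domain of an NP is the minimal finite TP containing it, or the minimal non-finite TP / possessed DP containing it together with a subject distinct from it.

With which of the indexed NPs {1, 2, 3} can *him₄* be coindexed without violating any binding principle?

*him* is a pronoun, so Principle B applies: it must be free in its binding domain.
Binding domain of *him₄*: the embedded TP, whose subject is Kenji₃.
*Marcus₁* c-commands the pronoun but from outside its binding domain, and is not c-commanded by it → coindexation permitted.
*Ivan₂* c-commands the pronoun but from outside its binding domain, and is not c-commanded by it → coindexation permitted.
*Kenji₃* c-commands the pronoun within its binding domain → coindexation would violate Principle B.

{1, 2}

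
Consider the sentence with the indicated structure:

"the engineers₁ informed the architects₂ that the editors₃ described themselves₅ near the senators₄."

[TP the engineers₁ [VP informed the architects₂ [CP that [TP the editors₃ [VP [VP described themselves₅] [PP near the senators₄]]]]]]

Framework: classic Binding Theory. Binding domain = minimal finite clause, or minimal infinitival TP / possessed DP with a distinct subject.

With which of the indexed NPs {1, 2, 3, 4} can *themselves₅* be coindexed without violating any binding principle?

{3}

*themselves* is an anaphor, so Principle A applies: it must be bound in its binding domain.
Binding domain of *themselves₅*: the embedded TP, whose subject is the editors₃.
*the engineers₁* c-commands the anaphor but is outside its binding domain → cannot satisfy Principle A.
*the architects₂* c-commands the anaphor but is outside its binding domain → cannot satisfy Principle A.
*the editors₃* c-commands the anaphor within its binding domain → licit binder.
*the senators₄* does not c-command the anaphor → cannot bind it.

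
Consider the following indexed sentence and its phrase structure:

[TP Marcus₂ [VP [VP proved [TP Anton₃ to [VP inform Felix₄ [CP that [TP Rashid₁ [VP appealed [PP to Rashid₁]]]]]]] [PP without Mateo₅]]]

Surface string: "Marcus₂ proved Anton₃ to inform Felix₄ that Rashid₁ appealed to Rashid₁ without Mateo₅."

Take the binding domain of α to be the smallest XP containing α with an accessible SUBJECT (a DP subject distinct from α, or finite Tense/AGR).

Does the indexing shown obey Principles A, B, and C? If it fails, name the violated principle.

Principle C

The two coindexed NPs are *Rashid₁* (the lower occurrence) and *Rashid₁* (the higher occurrence).
*Rashid₁* (the lower occurrence) is an R-expression. Principle C requires it to be free everywhere.
*Rashid₁* (the higher occurrence) c-commands it and carries the same index.
The R-expression is bound → Principle C violation.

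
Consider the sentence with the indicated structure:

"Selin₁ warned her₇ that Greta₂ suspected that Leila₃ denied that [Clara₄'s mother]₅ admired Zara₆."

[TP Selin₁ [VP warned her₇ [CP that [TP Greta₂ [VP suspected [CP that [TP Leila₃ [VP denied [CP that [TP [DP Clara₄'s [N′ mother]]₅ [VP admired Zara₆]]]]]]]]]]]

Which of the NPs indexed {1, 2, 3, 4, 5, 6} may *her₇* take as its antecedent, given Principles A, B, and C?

none

*her* is a pronoun, so Principle B applies: it must be free in its binding domain.
Binding domain of *her₇*: the matrix TP, whose subject is Selin₁.
*Selin₁* c-commands the pronoun within its binding domain → coindexation would violate Principle B.
*Greta₂*: the pronoun c-commands this R-expression → coindexation would violate Principle C on *Greta₂*.
*Leila₃*: the pronoun c-commands this R-expression → coindexation would violate Principle C on *Leila₃*.
*Clara₄*: the pronoun c-commands this R-expression → coindexation would violate Principle C on *Clara₄*.
*[Clara₄'s mother]₅*: the pronoun c-commands this R-expression → coindexation would violate Principle C on *[Clara₄'s mother]₅*.
*Zara₆*: the pronoun c-commands this R-expression → coindexation would violate Principle C on *Zara₆*.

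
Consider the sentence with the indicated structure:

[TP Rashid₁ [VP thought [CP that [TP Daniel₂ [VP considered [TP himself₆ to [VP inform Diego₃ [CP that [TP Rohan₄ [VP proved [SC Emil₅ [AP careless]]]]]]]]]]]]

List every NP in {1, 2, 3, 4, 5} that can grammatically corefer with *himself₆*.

{2}

*himself* is an anaphor, so Principle A applies: it must be bound in its binding domain.
Binding domain of *himself₆*: the embedded TP, whose subject is Daniel₂.
*Rashid₁* c-commands the anaphor but is outside its binding domain → cannot satisfy Principle A.
*Daniel₂* c-commands the anaphor within its binding domain → licit binder.
*Diego₃* does not c-command the anaphor → cannot bind it.
*Rohan₄* does not c-command the anaphor → cannot bind it.
*Emil₅* does not c-command the anaphor → cannot bind it.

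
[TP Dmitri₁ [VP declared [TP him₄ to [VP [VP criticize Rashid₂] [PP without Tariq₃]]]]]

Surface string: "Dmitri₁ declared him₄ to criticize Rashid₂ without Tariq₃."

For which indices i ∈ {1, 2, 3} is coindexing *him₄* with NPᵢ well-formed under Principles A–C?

*him* is a pronoun, so Principle B applies: it must be free in its binding domain.
Binding domain of *him₄*: the matrix TP, whose subject is Dmitri₁.
*Dmitri₁* c-commands the pronoun within its binding domain → coindexation would violate Principle B.
*Rashid₂*: the pronoun c-commands this R-expression → coindexation would violate Principle C on *Rashid₂*.
*Tariq₃*: the pronoun c-commands this R-expression → coindexation would violate Principle C on *Tariq₃*.

none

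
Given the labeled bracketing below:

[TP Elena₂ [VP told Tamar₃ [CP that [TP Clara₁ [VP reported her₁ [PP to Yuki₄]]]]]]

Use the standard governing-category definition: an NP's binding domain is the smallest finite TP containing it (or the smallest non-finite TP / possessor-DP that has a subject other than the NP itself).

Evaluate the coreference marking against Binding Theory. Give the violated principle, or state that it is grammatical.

The two coindexed NPs are *Clara₁* and *her₁*.
*her₁* is a pronoun. Its binding domain is the embedded TP, whose subject is Clara₁.
*Clara₁* c-commands it within that domain and carries the same index.
The pronoun is locally bound → Principle B violation.

Principle B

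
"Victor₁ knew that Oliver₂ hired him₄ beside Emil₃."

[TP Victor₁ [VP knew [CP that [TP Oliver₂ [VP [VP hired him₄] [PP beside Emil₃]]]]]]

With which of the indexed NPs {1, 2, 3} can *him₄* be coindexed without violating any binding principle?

{1, 3}

*him* is a pronoun, so Principle B applies: it must be free in its binding domain.
Binding domain of *him₄*: the embedded TP, whose subject is Oliver₂.
*Victor₁* c-commands the pronoun but from outside its binding domain, and is not c-commanded by it → coindexation permitted.
*Oliver₂* c-commands the pronoun within its binding domain → coindexation would violate Principle B.
*Emil₃* and the pronoun do not c-command one another → neither Principle B nor Principle C is at stake; coindexation permitted.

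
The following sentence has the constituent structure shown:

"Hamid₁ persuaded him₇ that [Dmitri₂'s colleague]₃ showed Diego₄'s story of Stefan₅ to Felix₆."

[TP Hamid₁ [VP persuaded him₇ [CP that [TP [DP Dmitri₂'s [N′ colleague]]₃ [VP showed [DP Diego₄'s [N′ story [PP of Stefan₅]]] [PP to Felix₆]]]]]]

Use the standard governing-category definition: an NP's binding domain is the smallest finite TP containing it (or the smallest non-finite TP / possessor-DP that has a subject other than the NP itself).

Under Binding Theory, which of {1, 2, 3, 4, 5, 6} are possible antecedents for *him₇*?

*him* is a pronoun, so Principle B applies: it must be free in its binding domain.
Binding domain of *him₇*: the matrix TP, whose subject is Hamid₁.
*Hamid₁* c-commands the pronoun within its binding domain → coindexation would violate Principle B.
*Dmitri₂*: the pronoun c-commands this R-expression → coindexation would violate Principle C on *Dmitri₂*.
*[Dmitri₂'s colleague]₃*: the pronoun c-commands this R-expression → coindexation would violate Principle C on *[Dmitri₂'s colleague]₃*.
*Diego₄*: the pronoun c-commands this R-expression → coindexation would violate Principle C on *Diego₄*.
*Stefan₅*: the pronoun c-commands this R-expression → coindexation would violate Principle C on *Stefan₅*.
*Felix₆*: the pronoun c-commands this R-expression → coindexation would violate Principle C on *Felix₆*.

none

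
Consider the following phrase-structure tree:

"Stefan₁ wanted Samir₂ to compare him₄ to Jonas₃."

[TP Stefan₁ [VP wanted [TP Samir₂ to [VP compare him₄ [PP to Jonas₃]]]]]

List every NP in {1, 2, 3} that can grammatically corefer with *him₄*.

*him* is a pronoun, so Principle B applies: it must be free in its binding domain.
Binding domain of *him₄*: the embedded TP, whose subject is Samir₂.
*Stefan₁* c-commands the pronoun but from outside its binding domain, and is not c-commanded by it → coindexation permitted.
*Samir₂* c-commands the pronoun within its binding domain → coindexation would violate Principle B.
*Jonas₃*: the pronoun c-commands this R-expression → coindexation would violate Principle C on *Jonas₃*.

{1}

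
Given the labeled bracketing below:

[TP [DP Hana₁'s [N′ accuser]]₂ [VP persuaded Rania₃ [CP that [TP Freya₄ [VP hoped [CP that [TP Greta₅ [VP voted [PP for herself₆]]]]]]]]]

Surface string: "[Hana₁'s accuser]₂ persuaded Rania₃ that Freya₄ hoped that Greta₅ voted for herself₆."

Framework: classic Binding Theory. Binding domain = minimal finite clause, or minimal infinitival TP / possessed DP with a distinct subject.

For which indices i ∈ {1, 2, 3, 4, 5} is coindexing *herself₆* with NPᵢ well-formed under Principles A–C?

{5}

*herself* is an anaphor, so Principle A applies: it must be bound in its binding domain.
Binding domain of *herself₆*: the embedded TP, whose subject is Greta₅.
*Hana₁* does not c-command the anaphor → cannot bind it.
*[Hana₁'s accuser]₂* c-commands the anaphor but is outside its binding domain → cannot satisfy Principle A.
*Rania₃* c-commands the anaphor but is outside its binding domain → cannot satisfy Principle A.
*Freya₄* c-commands the anaphor but is outside its binding domain → cannot satisfy Principle A.
*Greta₅* c-commands the anaphor within its binding domain → licit binder.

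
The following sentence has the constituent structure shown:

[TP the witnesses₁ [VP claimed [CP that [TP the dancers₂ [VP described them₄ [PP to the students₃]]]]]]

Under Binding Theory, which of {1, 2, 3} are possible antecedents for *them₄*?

*them* is a pronoun, so Principle B applies: it must be free in its binding domain.
Binding domain of *them₄*: the embedded TP, whose subject is the dancers₂.
*the witnesses₁* c-commands the pronoun but from outside its binding domain, and is not c-commanded by it → coindexation permitted.
*the dancers₂* c-commands the pronoun within its binding domain → coindexation would violate Principle B.
*the students₃*: the pronoun c-commands this R-expression → coindexation would violate Principle C on *the students₃*.

{1}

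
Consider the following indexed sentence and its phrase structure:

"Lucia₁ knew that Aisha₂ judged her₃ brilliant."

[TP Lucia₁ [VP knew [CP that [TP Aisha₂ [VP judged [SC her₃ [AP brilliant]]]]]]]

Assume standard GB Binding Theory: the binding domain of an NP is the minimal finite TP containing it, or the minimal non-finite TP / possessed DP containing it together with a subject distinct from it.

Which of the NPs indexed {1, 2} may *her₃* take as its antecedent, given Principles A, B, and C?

*her* is a pronoun, so Principle B applies: it must be free in its binding domain.
Binding domain of *her₃*: the embedded TP, whose subject is Aisha₂.
*Lucia₁* c-commands the pronoun but from outside its binding domain, and is not c-commanded by it → coindexation permitted.
*Aisha₂* c-commands the pronoun within its binding domain → coindexation would violate Principle B.

{1}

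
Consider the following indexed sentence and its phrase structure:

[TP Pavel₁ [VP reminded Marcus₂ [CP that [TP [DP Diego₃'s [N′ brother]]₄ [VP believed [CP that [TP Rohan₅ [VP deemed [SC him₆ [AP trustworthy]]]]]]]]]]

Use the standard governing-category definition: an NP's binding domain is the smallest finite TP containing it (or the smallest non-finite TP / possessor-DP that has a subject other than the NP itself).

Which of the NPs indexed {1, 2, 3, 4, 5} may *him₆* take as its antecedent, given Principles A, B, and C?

{1, 2, 3, 4}

*him* is a pronoun, so Principle B applies: it must be free in its binding domain.
Binding domain of *him₆*: the embedded TP, whose subject is Rohan₅.
*Pavel₁* c-commands the pronoun but from outside its binding domain, and is not c-commanded by it → coindexation permitted.
*Marcus₂* c-commands the pronoun but from outside its binding domain, and is not c-commanded by it → coindexation permitted.
*Diego₃* and the pronoun do not c-command one another → neither Principle B nor Principle C is at stake; coindexation permitted.
*[Diego₃'s brother]₄* c-commands the pronoun but from outside its binding domain, and is not c-commanded by it → coindexation permitted.
*Rohan₅* c-commands the pronoun within its binding domain → coindexation would violate Principle B.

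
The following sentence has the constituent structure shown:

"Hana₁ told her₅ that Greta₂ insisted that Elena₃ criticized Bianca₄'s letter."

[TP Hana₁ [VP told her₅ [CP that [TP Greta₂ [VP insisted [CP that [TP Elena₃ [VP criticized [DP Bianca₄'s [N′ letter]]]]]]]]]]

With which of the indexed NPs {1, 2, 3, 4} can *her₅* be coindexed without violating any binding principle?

none

*her* is a pronoun, so Principle B applies: it must be free in its binding domain.
Binding domain of *her₅*: the matrix TP, whose subject is Hana₁.
*Hana₁* c-commands the pronoun within its binding domain → coindexation would violate Principle B.
*Greta₂*: the pronoun c-commands this R-expression → coindexation would violate Principle C on *Greta₂*.
*Elena₃*: the pronoun c-commands this R-expression → coindexation would violate Principle C on *Elena₃*.
*Bianca₄*: the pronoun c-commands this R-expression → coindexation would violate Principle C on *Bianca₄*.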